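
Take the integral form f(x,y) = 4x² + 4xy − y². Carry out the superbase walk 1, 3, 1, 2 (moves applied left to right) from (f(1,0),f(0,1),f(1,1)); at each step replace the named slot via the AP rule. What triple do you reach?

start (4,-1,7) = (f(1,0),f(0,1),f(1,1))
replace slot 1: 2·((-1)+7) − 4 = 8 → (8,-1,7)
replace slot 3: 2·(8+(-1)) − 7 = 7 → (8,-1,7)
replace slot 1: 2·((-1)+7) − 8 = 4 → (4,-1,7)
replace slot 2: 2·(4+7) − (-1) = 23 → (4,23,7)

4,23,7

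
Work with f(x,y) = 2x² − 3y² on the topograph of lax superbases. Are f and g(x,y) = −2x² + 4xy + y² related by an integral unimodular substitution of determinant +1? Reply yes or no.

D₁ = 24, D₂ = 24
river cycle of f (length 2): (2, 4, -1), (-1, 4, 2)
river cycle of g (length 2): (1, 4, -2), (-2, 4, 1)
cycles differ ⇒ inequivalent

no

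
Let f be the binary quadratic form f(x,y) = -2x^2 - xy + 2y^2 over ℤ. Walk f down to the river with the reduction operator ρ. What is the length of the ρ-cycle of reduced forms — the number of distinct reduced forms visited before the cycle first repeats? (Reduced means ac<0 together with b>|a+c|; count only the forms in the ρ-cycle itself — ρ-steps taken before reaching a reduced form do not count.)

D = 17, ⌊√D⌋ = 4
descent: ρ → (2,1,-2)  [lands on river]
river: ρ → (-2,3,1)
river: ρ → (1,3,-2)
river: ρ → (-2,1,2)
river: ρ → (2,3,-1)
river: ρ → (-1,3,2)
ρ-cycle length = 6 (tail of 1 descent step not counted)

6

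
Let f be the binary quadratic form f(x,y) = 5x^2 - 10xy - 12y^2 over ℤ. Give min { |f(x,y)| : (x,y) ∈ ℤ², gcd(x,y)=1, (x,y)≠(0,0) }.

descent: ρ → (-12,10,5)  [lands on river]
river: ρ → (5,10,-12)
river: ρ → (-12,14,3)
river: ρ → (3,16,-7)
river: ρ → (-7,12,7)
river: ρ → (7,16,-3)
river: ρ → (-3,14,12)
river: ρ → (12,10,-5)
river: ρ → (-5,10,12)
river: ρ → (12,14,-3)
river: ρ → (-3,16,7)
river: ρ → (7,12,-7)
river: ρ → (-7,16,3)
river: ρ → (3,14,-12)
closes: descent 1, river 14
min |a| on river = 3

3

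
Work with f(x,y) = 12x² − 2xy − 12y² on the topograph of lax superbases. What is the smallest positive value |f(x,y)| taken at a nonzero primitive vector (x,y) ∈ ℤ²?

descent: ρ → (-12,2,12)  [lands on river]
river: ρ → (12,22,-2)
river: ρ → (-2,22,12)
river: ρ → (12,2,-12)
river: ρ → (-12,22,2)
river: ρ → (2,22,-12)
closes: descent 1, river 6
min |a| on river = 2

2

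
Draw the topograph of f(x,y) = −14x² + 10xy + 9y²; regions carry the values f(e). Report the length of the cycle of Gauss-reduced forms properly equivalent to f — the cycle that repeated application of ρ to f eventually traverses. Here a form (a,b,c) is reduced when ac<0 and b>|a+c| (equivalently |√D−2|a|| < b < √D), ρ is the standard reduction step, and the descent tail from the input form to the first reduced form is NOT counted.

D = 604, ⌊√D⌋ = 24
river: ρ → (9,8,-15)
river: ρ → (-15,22,2)
river: ρ → (2,22,-15)
river: ρ → (-15,8,9)
river: ρ → (9,10,-14)
river: ρ → (-14,18,5)
river: ρ → (5,22,-6)
river: ρ → (-6,14,17)
river: ρ → (17,20,-3)
river: ρ → (-3,22,10)
river: ρ → (10,18,-7)
river: ρ → (-7,24,1)
river: ρ → (1,24,-7)
river: ρ → (-7,18,10)
river: ρ → (10,22,-3)
river: ρ → (-3,20,17)
river: ρ → (17,14,-6)
river: ρ → (-6,22,5)
river: ρ → (5,18,-14)
river: ρ → (-14,10,9)
ρ-cycle length = 20 (tail of 0 descent steps not counted)

20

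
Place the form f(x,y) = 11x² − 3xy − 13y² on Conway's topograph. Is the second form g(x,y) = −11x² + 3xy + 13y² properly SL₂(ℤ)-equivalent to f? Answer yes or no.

D₁ = 581, D₂ = 581
river cycle of f (length 8): (-13, 3, 11), (11, 19, -5), (-5, 21, 7), (7, 21, -5), (-5, 19, 11), (11, 3, -13), (-13, 23, 1), (1, 23, -13)
river cycle of g (length 8): (13, 23, -1), (-1, 23, 13), (13, 3, -11), (-11, 19, 5), (5, 21, -7), (-7, 21, 5), (5, 19, -11), (-11, 3, 13)
cycles differ ⇒ inequivalent

no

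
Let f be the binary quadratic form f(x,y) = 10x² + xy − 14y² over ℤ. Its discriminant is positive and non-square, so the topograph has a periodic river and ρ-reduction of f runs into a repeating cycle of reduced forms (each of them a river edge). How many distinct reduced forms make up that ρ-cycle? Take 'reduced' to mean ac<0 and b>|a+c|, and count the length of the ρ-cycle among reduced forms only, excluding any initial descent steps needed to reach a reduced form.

D = 561, ⌊√D⌋ = 23
descent: ρ → (-14,-1,10)
descent: ρ → (10,21,-3)  [lands on river]
river: ρ → (-3,21,10)
river: ρ → (10,19,-5)
river: ρ → (-5,21,6)
river: ρ → (6,15,-14)
river: ρ → (-14,13,7)
river: ρ → (7,15,-12)
river: ρ → (-12,9,10)
river: ρ → (10,11,-11)
river: ρ → (-11,11,10)
river: ρ → (10,9,-12)
river: ρ → (-12,15,7)
river: ρ → (7,13,-14)
river: ρ → (-14,15,6)
river: ρ → (6,21,-5)
river: ρ → (-5,19,10)
ρ-cycle length = 16 (tail of 2 descent steps not counted)

16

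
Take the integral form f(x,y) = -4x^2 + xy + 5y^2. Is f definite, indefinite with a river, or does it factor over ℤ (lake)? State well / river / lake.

D = b²−4ac = 1² − 4·(-4)·5 = 81
D = 9² is a perfect square ⇒ form factors over ℤ ⇒ lakes

lake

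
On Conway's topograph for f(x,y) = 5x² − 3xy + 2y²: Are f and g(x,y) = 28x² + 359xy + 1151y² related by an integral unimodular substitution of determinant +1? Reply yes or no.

D₁ = -31, D₂ = -31
f: flip: (5,-3,2)→(2,3,5)
f: translate: b→-1 (≡3 mod 4), so (2,3,5)→(2,-1,4)
f: reduced (well bottom): (2,-1,4) with a≤c, −a<b≤a
g: translate: b→23 (≡359 mod 56), so (28,359,1151)→(28,23,5)
g: flip: (28,23,5)→(5,-23,28)
g: translate: b→-3 (≡-23 mod 10), so (5,-23,28)→(5,-3,2)
g: flip: (5,-3,2)→(2,3,5)
g: translate: b→-1 (≡3 mod 4), so (2,3,5)→(2,-1,4)
g: reduced (well bottom): (2,-1,4) with a≤c, −a<b≤a
reduced forms (2, -1, 4) vs (2, -1, 4) ⇒ equivalent

yes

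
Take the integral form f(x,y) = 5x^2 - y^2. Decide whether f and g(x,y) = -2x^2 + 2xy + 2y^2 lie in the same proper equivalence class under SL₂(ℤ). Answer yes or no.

D₁ = 20, D₂ = 20
river cycle of f (length 2): (-1, 4, 1), (1, 4, -1)
river cycle of g (length 2): (2, 2, -2), (-2, 2, 2)
cycles differ ⇒ inequivalent

no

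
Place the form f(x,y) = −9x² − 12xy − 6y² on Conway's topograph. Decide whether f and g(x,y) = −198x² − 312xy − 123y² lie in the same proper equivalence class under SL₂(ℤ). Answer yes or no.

D₁ = -72, D₂ = -72
f is negative-definite; reduce −f:
−f: translate: b→-6 (≡12 mod 18), so (9,12,6)→(9,-6,3)
−f: flip: (9,-6,3)→(3,6,9)
−f: translate: b→0 (≡6 mod 6), so (3,6,9)→(3,0,6)
−f: reduced (well bottom): (3,0,6) with a≤c, −a<b≤a
flip sign back: reduced form of f is (-3,0,-6)
g is negative-definite; reduce −g:
−g: translate: b→-84 (≡312 mod 396), so (198,312,123)→(198,-84,9)
−g: flip: (198,-84,9)→(9,84,198)
−g: translate: b→-6 (≡84 mod 18), so (9,84,198)→(9,-6,3)
−g: flip: (9,-6,3)→(3,6,9)
−g: translate: b→0 (≡6 mod 6), so (3,6,9)→(3,0,6)
−g: reduced (well bottom): (3,0,6) with a≤c, −a<b≤a
flip sign back: reduced form of g is (-3,0,-6)
reduced forms (-3, 0, -6) vs (-3, 0, -6) ⇒ equivalent

yes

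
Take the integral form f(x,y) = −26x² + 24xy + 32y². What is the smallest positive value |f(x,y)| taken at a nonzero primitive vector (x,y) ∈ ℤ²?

river: ρ → (32,40,-18)
river: ρ → (-18,32,40)
river: ρ → (40,48,-10)
river: ρ → (-10,52,30)
river: ρ → (30,8,-32)
river: ρ → (-32,56,6)
river: ρ → (6,52,-50)
river: ρ → (-50,48,8)
river: ρ → (8,48,-50)
river: ρ → (-50,52,6)
river: ρ → (6,56,-32)
river: ρ → (-32,8,30)
river: ρ → (30,52,-10)
river: ρ → (-10,48,40)
river: ρ → (40,32,-18)
river: ρ → (-18,40,32)
river: ρ → (32,24,-26)
river: ρ → (-26,28,30)
river: ρ → (30,32,-24)
river: ρ → (-24,16,38)
river: ρ → (38,60,-2)
river: ρ → (-2,60,38)
river: ρ → (38,16,-24)
river: ρ → (-24,32,30)
river: ρ → (30,28,-26)
river: ρ → (-26,24,32)
closes: descent 0, river 26
min |a| on river = 2

2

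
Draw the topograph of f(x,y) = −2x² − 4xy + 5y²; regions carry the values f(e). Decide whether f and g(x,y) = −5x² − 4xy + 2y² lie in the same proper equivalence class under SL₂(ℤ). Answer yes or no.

D₁ = 56, D₂ = 56
river cycle of f (length 4): (5, 4, -2), (-2, 4, 5), (5, 6, -1), (-1, 6, 5)
river cycle of g (length 4): (2, 4, -5), (-5, 6, 1), (1, 6, -5), (-5, 4, 2)
cycles differ ⇒ inequivalent

no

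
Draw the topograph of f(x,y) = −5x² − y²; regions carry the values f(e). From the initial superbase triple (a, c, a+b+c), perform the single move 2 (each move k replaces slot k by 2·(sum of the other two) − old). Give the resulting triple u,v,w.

start (-5,-1,-6) = (f(1,0),f(0,1),f(1,1))
replace slot 2: 2·((-5)+(-6)) − (-1) = -21 → (-5,-21,-6)

-5,-21,-6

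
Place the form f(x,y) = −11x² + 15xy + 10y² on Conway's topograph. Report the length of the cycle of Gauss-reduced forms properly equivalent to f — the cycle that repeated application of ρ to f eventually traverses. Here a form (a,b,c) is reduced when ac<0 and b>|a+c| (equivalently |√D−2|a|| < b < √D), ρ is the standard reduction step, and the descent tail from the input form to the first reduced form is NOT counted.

D = 665, ⌊√D⌋ = 25
river: ρ → (10,25,-1)
river: ρ → (-1,25,10)
river: ρ → (10,15,-11)
river: ρ → (-11,7,14)
river: ρ → (14,21,-4)
river: ρ → (-4,19,19)
river: ρ → (19,19,-4)
river: ρ → (-4,21,14)
river: ρ → (14,7,-11)
river: ρ → (-11,15,10)
ρ-cycle length = 10 (tail of 0 descent steps not counted)

10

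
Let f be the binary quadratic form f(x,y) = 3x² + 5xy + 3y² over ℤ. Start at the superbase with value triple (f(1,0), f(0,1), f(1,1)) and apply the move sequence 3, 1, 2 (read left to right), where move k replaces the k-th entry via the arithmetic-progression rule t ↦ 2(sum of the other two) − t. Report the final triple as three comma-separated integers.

start (3,3,11) = (f(1,0),f(0,1),f(1,1))
replace slot 3: 2·(3+3) − 11 = 1 → (3,3,1)
replace slot 1: 2·(3+1) − 3 = 5 → (5,3,1)
replace slot 2: 2·(5+1) − 3 = 9 → (5,9,1)

5,9,1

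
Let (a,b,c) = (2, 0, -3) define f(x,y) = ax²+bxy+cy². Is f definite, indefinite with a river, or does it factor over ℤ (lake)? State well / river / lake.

D = b²−4ac = 0² − 4·2·(-3) = 24
D > 0 non-square ⇒ indefinite ⇒ periodic river

river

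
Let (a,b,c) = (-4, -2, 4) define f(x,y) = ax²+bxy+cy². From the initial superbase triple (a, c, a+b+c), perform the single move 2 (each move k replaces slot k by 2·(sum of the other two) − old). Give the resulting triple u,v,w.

start (-4,4,-2) = (f(1,0),f(0,1),f(1,1))
replace slot 2: 2·((-4)+(-2)) − 4 = -16 → (-4,-16,-2)

-4,-16,-2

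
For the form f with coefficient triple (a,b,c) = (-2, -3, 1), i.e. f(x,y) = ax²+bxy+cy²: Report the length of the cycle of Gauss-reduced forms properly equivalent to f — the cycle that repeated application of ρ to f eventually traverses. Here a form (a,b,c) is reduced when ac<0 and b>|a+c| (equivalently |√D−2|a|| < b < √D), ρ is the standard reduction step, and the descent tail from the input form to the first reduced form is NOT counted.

D = 17, ⌊√D⌋ = 4
descent: ρ → (1,3,-2)  [lands on river]
river: ρ → (-2,1,2)
river: ρ → (2,3,-1)
river: ρ → (-1,3,2)
river: ρ → (2,1,-2)
river: ρ → (-2,3,1)
ρ-cycle length = 6 (tail of 1 descent step not counted)

6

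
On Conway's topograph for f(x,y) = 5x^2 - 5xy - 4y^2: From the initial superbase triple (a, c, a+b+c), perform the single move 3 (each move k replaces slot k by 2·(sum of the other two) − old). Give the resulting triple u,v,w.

start (5,-4,-4) = (f(1,0),f(0,1),f(1,1))
replace slot 3: 2·(5+(-4)) − (-4) = 6 → (5,-4,6)

5,-4,6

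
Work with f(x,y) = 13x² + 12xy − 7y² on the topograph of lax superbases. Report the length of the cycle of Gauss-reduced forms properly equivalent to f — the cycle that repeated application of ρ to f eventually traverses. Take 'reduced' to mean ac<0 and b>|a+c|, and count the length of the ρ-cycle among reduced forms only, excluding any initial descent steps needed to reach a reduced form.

D = 508, ⌊√D⌋ = 22
river: ρ → (-7,16,9)
river: ρ → (9,20,-3)
river: ρ → (-3,22,2)
river: ρ → (2,22,-3)
river: ρ → (-3,20,9)
river: ρ → (9,16,-7)
river: ρ → (-7,12,13)
river: ρ → (13,14,-6)
river: ρ → (-6,22,1)
river: ρ → (1,22,-6)
river: ρ → (-6,14,13)
river: ρ → (13,12,-7)
ρ-cycle length = 12 (tail of 0 descent steps not counted)

12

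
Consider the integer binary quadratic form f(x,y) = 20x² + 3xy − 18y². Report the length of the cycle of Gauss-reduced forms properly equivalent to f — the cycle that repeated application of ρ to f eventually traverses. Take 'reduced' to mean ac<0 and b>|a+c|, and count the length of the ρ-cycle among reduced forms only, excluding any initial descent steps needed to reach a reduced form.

D = 1449, ⌊√D⌋ = 38
river: ρ → (-18,33,5)
river: ρ → (5,37,-4)
river: ρ → (-4,35,14)
river: ρ → (14,21,-18)
river: ρ → (-18,15,17)
river: ρ → (17,19,-16)
river: ρ → (-16,13,20)
river: ρ → (20,27,-9)
river: ρ → (-9,27,20)
river: ρ → (20,13,-16)
river: ρ → (-16,19,17)
river: ρ → (17,15,-18)
river: ρ → (-18,21,14)
river: ρ → (14,35,-4)
river: ρ → (-4,37,5)
river: ρ → (5,33,-18)
river: ρ → (-18,3,20)
river: ρ → (20,37,-1)
river: ρ → (-1,37,20)
river: ρ → (20,3,-18)
ρ-cycle length = 20 (tail of 0 descent steps not counted)

20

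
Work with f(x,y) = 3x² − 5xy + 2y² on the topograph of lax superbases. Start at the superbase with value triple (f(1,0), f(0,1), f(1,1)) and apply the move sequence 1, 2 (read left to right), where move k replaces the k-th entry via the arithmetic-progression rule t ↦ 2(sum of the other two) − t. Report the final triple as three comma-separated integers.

start (3,2,0) = (f(1,0),f(0,1),f(1,1))
replace slot 1: 2·(2+0) − 3 = 1 → (1,2,0)
replace slot 2: 2·(1+0) − 2 = 0 → (1,0,0)

1,0,0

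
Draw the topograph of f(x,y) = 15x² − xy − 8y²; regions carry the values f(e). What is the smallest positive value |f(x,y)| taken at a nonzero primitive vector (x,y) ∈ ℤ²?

descent: ρ → (-8,17,6)  [lands on river]
river: ρ → (6,19,-5)
river: ρ → (-5,21,2)
river: ρ → (2,19,-15)
river: ρ → (-15,11,6)
river: ρ → (6,13,-13)
river: ρ → (-13,13,6)
river: ρ → (6,11,-15)
river: ρ → (-15,19,2)
river: ρ → (2,21,-5)
river: ρ → (-5,19,6)
river: ρ → (6,17,-8)
river: ρ → (-8,15,8)
river: ρ → (8,17,-6)
river: ρ → (-6,19,5)
river: ρ → (5,21,-2)
river: ρ → (-2,19,15)
river: ρ → (15,11,-6)
river: ρ → (-6,13,13)
river: ρ → (13,13,-6)
river: ρ → (-6,11,15)
river: ρ → (15,19,-2)
river: ρ → (-2,21,5)
river: ρ → (5,19,-6)
river: ρ → (-6,17,8)
river: ρ → (8,15,-8)
closes: descent 1, river 26
min |a| on river = 2

2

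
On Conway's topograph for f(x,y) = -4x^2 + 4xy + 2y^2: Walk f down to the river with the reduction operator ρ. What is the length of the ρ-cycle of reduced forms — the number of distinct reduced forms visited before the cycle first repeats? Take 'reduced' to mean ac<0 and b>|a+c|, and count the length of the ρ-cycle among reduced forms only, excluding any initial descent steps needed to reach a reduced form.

D = 48, ⌊√D⌋ = 6
river: ρ → (2,4,-4)
river: ρ → (-4,4,2)
ρ-cycle length = 2 (tail of 0 descent steps not counted)

2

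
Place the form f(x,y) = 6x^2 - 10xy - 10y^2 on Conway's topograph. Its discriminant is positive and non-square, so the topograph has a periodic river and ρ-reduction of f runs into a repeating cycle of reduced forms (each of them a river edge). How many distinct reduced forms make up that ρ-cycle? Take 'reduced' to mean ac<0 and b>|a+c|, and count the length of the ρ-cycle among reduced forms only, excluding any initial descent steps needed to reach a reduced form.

D = 340, ⌊√D⌋ = 18
descent: ρ → (-10,10,6)  [lands on river]
river: ρ → (6,14,-6)
river: ρ → (-6,10,10)
river: ρ → (10,10,-6)
river: ρ → (-6,14,6)
river: ρ → (6,10,-10)
ρ-cycle length = 6 (tail of 1 descent step not counted)

6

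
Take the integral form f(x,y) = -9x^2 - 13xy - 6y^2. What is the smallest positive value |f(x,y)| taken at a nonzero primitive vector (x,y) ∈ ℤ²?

translate: b→-5 (≡13 mod 18), so (9,13,6)→(9,-5,2)
flip: (9,-5,2)→(2,5,9)
translate: b→1 (≡5 mod 4), so (2,5,9)→(2,1,6)
reduced (well bottom): (2,1,6) with a≤c, −a<b≤a
well minimum |f| = |-2| = 2 (negative-definite)

2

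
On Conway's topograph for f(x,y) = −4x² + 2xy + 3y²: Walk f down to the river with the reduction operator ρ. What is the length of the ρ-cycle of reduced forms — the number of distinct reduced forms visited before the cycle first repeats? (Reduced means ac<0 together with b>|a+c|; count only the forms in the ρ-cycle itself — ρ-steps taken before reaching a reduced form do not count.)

D = 52, ⌊√D⌋ = 7
river: ρ → (3,4,-3)
river: ρ → (-3,2,4)
river: ρ → (4,6,-1)
river: ρ → (-1,6,4)
river: ρ → (4,2,-3)
river: ρ → (-3,4,3)
river: ρ → (3,2,-4)
river: ρ → (-4,6,1)
river: ρ → (1,6,-4)
river: ρ → (-4,2,3)
ρ-cycle length = 10 (tail of 0 descent steps not counted)

10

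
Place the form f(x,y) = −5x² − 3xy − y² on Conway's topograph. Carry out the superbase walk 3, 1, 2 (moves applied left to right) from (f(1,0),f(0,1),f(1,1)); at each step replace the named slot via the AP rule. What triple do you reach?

start (-5,-1,-9) = (f(1,0),f(0,1),f(1,1))
replace slot 3: 2·((-5)+(-1)) − (-9) = -3 → (-5,-1,-3)
replace slot 1: 2·((-1)+(-3)) − (-5) = -3 → (-3,-1,-3)
replace slot 2: 2·((-3)+(-3)) − (-1) = -11 → (-3,-11,-3)

-3,-11,-3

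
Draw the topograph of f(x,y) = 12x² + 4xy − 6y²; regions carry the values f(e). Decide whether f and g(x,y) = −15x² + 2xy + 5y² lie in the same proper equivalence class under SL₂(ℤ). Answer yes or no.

D₁ = 304, D₂ = 304
river cycle of f (length 6): (-6, 8, 10), (10, 12, -4), (-4, 12, 10), (10, 8, -6), (-6, 16, 2), (2, 16, -6)
river cycle of g (length 12): (5, 8, -12), (-12, 16, 1), (1, 16, -12), (-12, 8, 5), (5, 12, -8), (-8, 4, 9), (9, 14, -3), (-3, 16, 4), (4, 16, -3), (-3, 14, 9), … (2 more)
cycles differ ⇒ inequivalent

no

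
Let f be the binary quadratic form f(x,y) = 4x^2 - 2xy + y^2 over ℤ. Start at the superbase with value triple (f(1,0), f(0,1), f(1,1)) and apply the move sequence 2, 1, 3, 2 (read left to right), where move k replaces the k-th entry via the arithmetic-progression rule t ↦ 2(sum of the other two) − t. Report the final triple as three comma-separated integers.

start (4,1,3) = (f(1,0),f(0,1),f(1,1))
replace slot 2: 2·(4+3) − 1 = 13 → (4,13,3)
replace slot 1: 2·(13+3) − 4 = 28 → (28,13,3)
replace slot 3: 2·(28+13) − 3 = 79 → (28,13,79)
replace slot 2: 2·(28+79) − 13 = 201 → (28,201,79)

28,201,79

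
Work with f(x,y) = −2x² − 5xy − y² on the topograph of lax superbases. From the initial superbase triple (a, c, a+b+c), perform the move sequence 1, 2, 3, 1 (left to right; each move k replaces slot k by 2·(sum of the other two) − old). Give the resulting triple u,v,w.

start (-2,-1,-8) = (f(1,0),f(0,1),f(1,1))
replace slot 1: 2·((-1)+(-8)) − (-2) = -16 → (-16,-1,-8)
replace slot 2: 2·((-16)+(-8)) − (-1) = -47 → (-16,-47,-8)
replace slot 3: 2·((-16)+(-47)) − (-8) = -118 → (-16,-47,-118)
replace slot 1: 2·((-47)+(-118)) − (-16) = -314 → (-314,-47,-118)

-314,-47,-118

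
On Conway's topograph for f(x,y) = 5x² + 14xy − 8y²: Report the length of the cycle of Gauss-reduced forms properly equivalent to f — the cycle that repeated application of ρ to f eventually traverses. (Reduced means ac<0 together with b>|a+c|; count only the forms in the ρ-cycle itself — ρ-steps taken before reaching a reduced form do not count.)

D = 356, ⌊√D⌋ = 18
river: ρ → (-8,18,1)
river: ρ → (1,18,-8)
river: ρ → (-8,14,5)
river: ρ → (5,16,-5)
river: ρ → (-5,14,8)
river: ρ → (8,18,-1)
river: ρ → (-1,18,8)
river: ρ → (8,14,-5)
river: ρ → (-5,16,5)
river: ρ → (5,14,-8)
ρ-cycle length = 10 (tail of 0 descent steps not counted)

10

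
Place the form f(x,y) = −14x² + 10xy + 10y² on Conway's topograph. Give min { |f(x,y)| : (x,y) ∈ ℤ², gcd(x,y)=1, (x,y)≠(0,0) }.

river: ρ → (10,10,-14)
river: ρ → (-14,18,6)
river: ρ → (6,18,-14)
river: ρ → (-14,10,10)
closes: descent 0, river 4
min |a| on river = 6

6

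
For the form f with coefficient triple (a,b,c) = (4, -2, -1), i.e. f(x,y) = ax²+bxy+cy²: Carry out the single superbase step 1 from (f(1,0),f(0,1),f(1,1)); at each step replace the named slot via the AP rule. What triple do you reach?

start (4,-1,1) = (f(1,0),f(0,1),f(1,1))
replace slot 1: 2·((-1)+1) − 4 = -4 → (-4,-1,1)

-4,-1,1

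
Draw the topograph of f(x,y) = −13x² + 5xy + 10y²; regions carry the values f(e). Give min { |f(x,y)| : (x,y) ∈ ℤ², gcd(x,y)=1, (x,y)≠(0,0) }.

river: ρ → (10,15,-8)
river: ρ → (-8,17,8)
river: ρ → (8,15,-10)
river: ρ → (-10,5,13)
river: ρ → (13,21,-2)
river: ρ → (-2,23,2)
river: ρ → (2,21,-13)
river: ρ → (-13,5,10)
closes: descent 0, river 8
min |a| on river = 2

2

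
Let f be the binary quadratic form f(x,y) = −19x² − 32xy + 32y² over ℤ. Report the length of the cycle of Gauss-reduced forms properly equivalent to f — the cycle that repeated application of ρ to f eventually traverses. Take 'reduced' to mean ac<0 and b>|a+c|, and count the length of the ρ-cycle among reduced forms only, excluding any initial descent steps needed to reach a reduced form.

D = 3456, ⌊√D⌋ = 58
descent: ρ → (32,32,-19)  [lands on river]
river: ρ → (-19,44,20)
river: ρ → (20,36,-27)
river: ρ → (-27,18,29)
river: ρ → (29,40,-16)
river: ρ → (-16,56,5)
river: ρ → (5,54,-27)
river: ρ → (-27,54,5)
river: ρ → (5,56,-16)
river: ρ → (-16,40,29)
river: ρ → (29,18,-27)
river: ρ → (-27,36,20)
river: ρ → (20,44,-19)
river: ρ → (-19,32,32)
ρ-cycle length = 14 (tail of 1 descent step not counted)

14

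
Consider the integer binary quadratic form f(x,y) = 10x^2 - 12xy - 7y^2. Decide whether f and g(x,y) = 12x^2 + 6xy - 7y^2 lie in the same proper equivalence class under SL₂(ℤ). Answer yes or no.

D₁ = 424, D₂ = 372
discriminants differ ⇒ not SL₂(ℤ)-equivalent

no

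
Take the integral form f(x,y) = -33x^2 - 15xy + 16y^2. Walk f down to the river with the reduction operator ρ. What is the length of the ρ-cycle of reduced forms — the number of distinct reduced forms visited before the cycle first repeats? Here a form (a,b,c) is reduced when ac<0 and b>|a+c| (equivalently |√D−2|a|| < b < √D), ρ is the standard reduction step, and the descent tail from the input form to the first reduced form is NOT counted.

D = 2337, ⌊√D⌋ = 48
descent: ρ → (16,47,-2)  [lands on river]
river: ρ → (-2,45,39)
river: ρ → (39,33,-8)
river: ρ → (-8,47,4)
river: ρ → (4,41,-41)
river: ρ → (-41,41,4)
river: ρ → (4,47,-8)
river: ρ → (-8,33,39)
river: ρ → (39,45,-2)
river: ρ → (-2,47,16)
river: ρ → (16,17,-32)
river: ρ → (-32,47,1)
river: ρ → (1,47,-32)
river: ρ → (-32,17,16)
ρ-cycle length = 14 (tail of 1 descent step not counted)

14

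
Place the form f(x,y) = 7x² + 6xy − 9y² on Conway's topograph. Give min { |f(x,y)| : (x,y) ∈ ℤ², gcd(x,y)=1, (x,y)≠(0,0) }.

river: ρ → (-9,12,4)
river: ρ → (4,12,-9)
river: ρ → (-9,6,7)
river: ρ → (7,8,-8)
river: ρ → (-8,8,7)
river: ρ → (7,6,-9)
closes: descent 0, river 6
min |a| on river = 4

4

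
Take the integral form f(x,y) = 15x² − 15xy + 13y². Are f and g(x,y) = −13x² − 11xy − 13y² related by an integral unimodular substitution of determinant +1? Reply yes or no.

D₁ = -555, D₂ = -555
f: translate: b→15 (≡-15 mod 30), so (15,-15,13)→(15,15,13)
f: flip: (15,15,13)→(13,-15,15)
f: translate: b→11 (≡-15 mod 26), so (13,-15,15)→(13,11,13)
f: reduced (well bottom): (13,11,13) with a≤c, −a<b≤a
g is negative-definite; reduce −g:
−g: reduced (well bottom): (13,11,13) with a≤c, −a<b≤a
flip sign back: reduced form of g is (-13,-11,-13)
reduced forms (13, 11, 13) vs (-13, -11, -13) ⇒ inequivalent

no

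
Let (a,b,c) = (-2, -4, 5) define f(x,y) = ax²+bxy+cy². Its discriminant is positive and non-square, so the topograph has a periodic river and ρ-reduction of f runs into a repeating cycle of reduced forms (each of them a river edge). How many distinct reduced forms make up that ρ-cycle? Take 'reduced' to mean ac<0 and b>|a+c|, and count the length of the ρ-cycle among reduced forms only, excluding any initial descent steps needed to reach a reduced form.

D = 56, ⌊√D⌋ = 7
descent: ρ → (5,4,-2)  [lands on river]
river: ρ → (-2,4,5)
river: ρ → (5,6,-1)
river: ρ → (-1,6,5)
ρ-cycle length = 4 (tail of 1 descent step not counted)

4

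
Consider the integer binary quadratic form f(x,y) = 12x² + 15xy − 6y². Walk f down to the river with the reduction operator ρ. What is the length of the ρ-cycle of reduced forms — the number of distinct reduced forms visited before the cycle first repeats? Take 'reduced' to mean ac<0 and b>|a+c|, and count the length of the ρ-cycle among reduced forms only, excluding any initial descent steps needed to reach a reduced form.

D = 513, ⌊√D⌋ = 22
river: ρ → (-6,21,3)
river: ρ → (3,21,-6)
river: ρ → (-6,15,12)
river: ρ → (12,9,-9)
river: ρ → (-9,9,12)
river: ρ → (12,15,-6)
ρ-cycle length = 6 (tail of 0 descent steps not counted)

6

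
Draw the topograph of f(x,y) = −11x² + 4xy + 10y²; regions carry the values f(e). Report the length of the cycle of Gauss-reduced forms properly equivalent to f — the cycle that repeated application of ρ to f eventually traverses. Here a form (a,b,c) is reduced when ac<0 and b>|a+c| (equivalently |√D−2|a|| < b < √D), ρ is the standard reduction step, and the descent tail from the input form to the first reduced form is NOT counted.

D = 456, ⌊√D⌋ = 21
river: ρ → (10,16,-5)
river: ρ → (-5,14,13)
river: ρ → (13,12,-6)
river: ρ → (-6,12,13)
river: ρ → (13,14,-5)
river: ρ → (-5,16,10)
river: ρ → (10,4,-11)
river: ρ → (-11,18,3)
river: ρ → (3,18,-11)
river: ρ → (-11,4,10)
ρ-cycle length = 10 (tail of 0 descent steps not counted)

10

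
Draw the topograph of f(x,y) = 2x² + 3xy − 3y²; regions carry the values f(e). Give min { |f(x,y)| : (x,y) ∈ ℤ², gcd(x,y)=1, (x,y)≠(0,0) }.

river: ρ → (-3,3,2)
river: ρ → (2,5,-1)
river: ρ → (-1,5,2)
river: ρ → (2,3,-3)
closes: descent 0, river 4
min |a| on river = 1

1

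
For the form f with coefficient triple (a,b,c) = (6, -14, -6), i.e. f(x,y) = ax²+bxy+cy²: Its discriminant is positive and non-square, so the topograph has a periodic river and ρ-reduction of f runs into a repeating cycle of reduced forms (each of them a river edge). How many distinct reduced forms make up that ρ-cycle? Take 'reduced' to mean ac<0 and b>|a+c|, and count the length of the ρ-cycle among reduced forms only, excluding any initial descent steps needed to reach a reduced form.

D = 340, ⌊√D⌋ = 18
descent: ρ → (-6,14,6)  [lands on river]
river: ρ → (6,10,-10)
river: ρ → (-10,10,6)
river: ρ → (6,14,-6)
river: ρ → (-6,10,10)
river: ρ → (10,10,-6)
ρ-cycle length = 6 (tail of 1 descent step not counted)

6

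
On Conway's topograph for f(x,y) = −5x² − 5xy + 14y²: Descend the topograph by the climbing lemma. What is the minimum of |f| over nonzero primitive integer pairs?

descent: ρ → (14,5,-5)
descent: ρ → (-5,15,4)  [lands on river]
river: ρ → (4,17,-1)
river: ρ → (-1,17,4)
river: ρ → (4,15,-5)
closes: descent 2, river 4
min |a| on river = 1

1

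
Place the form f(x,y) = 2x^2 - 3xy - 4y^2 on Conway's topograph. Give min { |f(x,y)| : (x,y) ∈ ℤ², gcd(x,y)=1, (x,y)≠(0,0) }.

descent: ρ → (-4,3,2)  [lands on river]
river: ρ → (2,5,-2)
river: ρ → (-2,3,4)
river: ρ → (4,5,-1)
river: ρ → (-1,5,4)
river: ρ → (4,3,-2)
river: ρ → (-2,5,2)
river: ρ → (2,3,-4)
river: ρ → (-4,5,1)
river: ρ → (1,5,-4)
closes: descent 1, river 10
min |a| on river = 1

1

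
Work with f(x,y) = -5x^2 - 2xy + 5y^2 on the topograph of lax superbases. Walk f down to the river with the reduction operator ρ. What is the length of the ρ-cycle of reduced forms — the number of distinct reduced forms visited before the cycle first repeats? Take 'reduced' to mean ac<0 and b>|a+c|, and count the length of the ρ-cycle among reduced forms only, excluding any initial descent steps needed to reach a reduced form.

D = 104, ⌊√D⌋ = 10
descent: ρ → (5,2,-5)  [lands on river]
river: ρ → (-5,8,2)
river: ρ → (2,8,-5)
river: ρ → (-5,2,5)
river: ρ → (5,8,-2)
river: ρ → (-2,8,5)
ρ-cycle length = 6 (tail of 1 descent step not counted)

6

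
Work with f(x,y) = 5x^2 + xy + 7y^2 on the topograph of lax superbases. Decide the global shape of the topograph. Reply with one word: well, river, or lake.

D = b²−4ac = 1² − 4·5·7 = -139
D < 0 ⇒ definite ⇒ every region one sign ⇒ single well

well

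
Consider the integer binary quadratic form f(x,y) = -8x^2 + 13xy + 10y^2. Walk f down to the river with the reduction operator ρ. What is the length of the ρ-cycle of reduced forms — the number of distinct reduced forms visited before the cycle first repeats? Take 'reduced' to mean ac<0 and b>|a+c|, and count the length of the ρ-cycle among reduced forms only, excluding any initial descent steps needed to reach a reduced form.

D = 489, ⌊√D⌋ = 22
river: ρ → (10,7,-11)
river: ρ → (-11,15,6)
river: ρ → (6,21,-2)
river: ρ → (-2,19,16)
river: ρ → (16,13,-5)
river: ρ → (-5,17,10)
river: ρ → (10,3,-12)
river: ρ → (-12,21,1)
river: ρ → (1,21,-12)
river: ρ → (-12,3,10)
river: ρ → (10,17,-5)
river: ρ → (-5,13,16)
river: ρ → (16,19,-2)
river: ρ → (-2,21,6)
river: ρ → (6,15,-11)
river: ρ → (-11,7,10)
river: ρ → (10,13,-8)
river: ρ → (-8,19,4)
river: ρ → (4,21,-3)
river: ρ → (-3,21,4)
river: ρ → (4,19,-8)
river: ρ → (-8,13,10)
ρ-cycle length = 22 (tail of 0 descent steps not counted)

22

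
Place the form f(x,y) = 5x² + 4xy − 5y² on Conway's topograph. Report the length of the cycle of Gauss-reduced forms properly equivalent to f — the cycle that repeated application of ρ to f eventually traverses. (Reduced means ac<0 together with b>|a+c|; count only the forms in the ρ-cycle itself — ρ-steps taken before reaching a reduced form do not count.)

D = 116, ⌊√D⌋ = 10
river: ρ → (-5,6,4)
river: ρ → (4,10,-1)
river: ρ → (-1,10,4)
river: ρ → (4,6,-5)
river: ρ → (-5,4,5)
river: ρ → (5,6,-4)
river: ρ → (-4,10,1)
river: ρ → (1,10,-4)
river: ρ → (-4,6,5)
river: ρ → (5,4,-5)
ρ-cycle length = 10 (tail of 0 descent steps not counted)

10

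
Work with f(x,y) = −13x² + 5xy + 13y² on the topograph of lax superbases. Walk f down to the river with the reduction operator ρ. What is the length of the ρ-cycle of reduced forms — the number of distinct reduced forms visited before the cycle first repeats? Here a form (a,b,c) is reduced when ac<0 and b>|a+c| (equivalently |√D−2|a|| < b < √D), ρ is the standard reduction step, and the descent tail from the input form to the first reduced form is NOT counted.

D = 701, ⌊√D⌋ = 26
river: ρ → (13,21,-5)
river: ρ → (-5,19,17)
river: ρ → (17,15,-7)
river: ρ → (-7,13,19)
river: ρ → (19,25,-1)
river: ρ → (-1,25,19)
river: ρ → (19,13,-7)
river: ρ → (-7,15,17)
river: ρ → (17,19,-5)
river: ρ → (-5,21,13)
river: ρ → (13,5,-13)
river: ρ → (-13,21,5)
river: ρ → (5,19,-17)
river: ρ → (-17,15,7)
river: ρ → (7,13,-19)
river: ρ → (-19,25,1)
river: ρ → (1,25,-19)
river: ρ → (-19,13,7)
river: ρ → (7,15,-17)
river: ρ → (-17,19,5)
river: ρ → (5,21,-13)
river: ρ → (-13,5,13)
ρ-cycle length = 22 (tail of 0 descent steps not counted)

22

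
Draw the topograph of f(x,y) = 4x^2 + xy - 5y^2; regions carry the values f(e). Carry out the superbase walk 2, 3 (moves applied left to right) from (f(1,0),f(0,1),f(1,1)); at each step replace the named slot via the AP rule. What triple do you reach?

start (4,-5,0) = (f(1,0),f(0,1),f(1,1))
replace slot 2: 2·(4+0) − (-5) = 13 → (4,13,0)
replace slot 3: 2·(4+13) − 0 = 34 → (4,13,34)

4,13,34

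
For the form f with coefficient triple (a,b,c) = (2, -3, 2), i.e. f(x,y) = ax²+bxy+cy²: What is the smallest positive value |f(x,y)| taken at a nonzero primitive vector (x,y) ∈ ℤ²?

translate: b→1 (≡-3 mod 4), so (2,-3,2)→(2,1,1)
flip: (2,1,1)→(1,-1,2)
translate: b→1 (≡-1 mod 2), so (1,-1,2)→(1,1,2)
reduced (well bottom): (1,1,2) with a≤c, −a<b≤a
well minimum = a = 1

1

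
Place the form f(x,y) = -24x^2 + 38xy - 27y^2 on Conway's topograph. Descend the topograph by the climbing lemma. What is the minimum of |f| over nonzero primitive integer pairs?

translate: b→10 (≡-38 mod 48), so (24,-38,27)→(24,10,13)
flip: (24,10,13)→(13,-10,24)
reduced (well bottom): (13,-10,24) with a≤c, −a<b≤a
well minimum |f| = |-13| = 13 (negative-definite)

13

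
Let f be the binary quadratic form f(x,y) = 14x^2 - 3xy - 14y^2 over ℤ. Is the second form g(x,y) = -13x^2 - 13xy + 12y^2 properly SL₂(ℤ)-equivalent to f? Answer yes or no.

D₁ = 793, D₂ = 793
river cycle of f (length 8): (-14, 3, 14), (14, 25, -3), (-3, 23, 22), (22, 21, -4), (-4, 27, 4), (4, 21, -22), (-22, 23, 3), (3, 25, -14)
river cycle of g (length 12): (12, 13, -13), (-13, 13, 12), (12, 11, -14), (-14, 17, 9), (9, 19, -12), (-12, 5, 16), (16, 27, -1), (-1, 27, 16), (16, 5, -12), (-12, 19, 9), … (2 more)
cycles differ ⇒ inequivalent

no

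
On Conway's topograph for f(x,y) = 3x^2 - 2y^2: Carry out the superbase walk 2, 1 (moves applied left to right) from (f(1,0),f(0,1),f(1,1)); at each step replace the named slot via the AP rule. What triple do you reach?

start (3,-2,1) = (f(1,0),f(0,1),f(1,1))
replace slot 2: 2·(3+1) − (-2) = 10 → (3,10,1)
replace slot 1: 2·(10+1) − 3 = 19 → (19,10,1)

19,10,1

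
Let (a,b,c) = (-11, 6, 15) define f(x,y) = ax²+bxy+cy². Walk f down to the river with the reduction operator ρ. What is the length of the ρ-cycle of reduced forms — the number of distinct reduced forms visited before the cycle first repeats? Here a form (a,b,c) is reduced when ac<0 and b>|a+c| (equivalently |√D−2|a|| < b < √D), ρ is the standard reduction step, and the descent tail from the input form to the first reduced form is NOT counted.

D = 696, ⌊√D⌋ = 26
river: ρ → (15,24,-2)
river: ρ → (-2,24,15)
river: ρ → (15,6,-11)
river: ρ → (-11,16,10)
river: ρ → (10,24,-3)
river: ρ → (-3,24,10)
river: ρ → (10,16,-11)
river: ρ → (-11,6,15)
ρ-cycle length = 8 (tail of 0 descent steps not counted)

8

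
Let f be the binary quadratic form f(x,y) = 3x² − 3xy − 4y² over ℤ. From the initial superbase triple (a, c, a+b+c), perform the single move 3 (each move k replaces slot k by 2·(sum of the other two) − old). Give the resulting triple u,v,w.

start (3,-4,-4) = (f(1,0),f(0,1),f(1,1))
replace slot 3: 2·(3+(-4)) − (-4) = 2 → (3,-4,2)

3,-4,2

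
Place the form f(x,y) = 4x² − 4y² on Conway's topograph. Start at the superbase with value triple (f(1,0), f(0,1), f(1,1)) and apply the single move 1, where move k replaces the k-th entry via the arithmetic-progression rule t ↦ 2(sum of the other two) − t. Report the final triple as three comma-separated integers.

start (4,-4,0) = (f(1,0),f(0,1),f(1,1))
replace slot 1: 2·((-4)+0) − 4 = -12 → (-12,-4,0)

-12,-4,0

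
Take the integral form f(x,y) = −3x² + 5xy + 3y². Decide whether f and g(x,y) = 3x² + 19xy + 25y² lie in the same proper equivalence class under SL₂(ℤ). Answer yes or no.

D₁ = 61, D₂ = 61
river cycle of f (length 6): (3, 7, -1), (-1, 7, 3), (3, 5, -3), (-3, 7, 1), (1, 7, -3), (-3, 5, 3)
river cycle of g (length 6): (3, 7, -1), (-1, 7, 3), (3, 5, -3), (-3, 7, 1), (1, 7, -3), (-3, 5, 3)
cycles coincide ⇒ equivalent

yes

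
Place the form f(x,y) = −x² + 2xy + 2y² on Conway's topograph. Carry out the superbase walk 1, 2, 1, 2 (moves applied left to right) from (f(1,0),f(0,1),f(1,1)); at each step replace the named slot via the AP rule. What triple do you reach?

start (-1,2,3) = (f(1,0),f(0,1),f(1,1))
replace slot 1: 2·(2+3) − (-1) = 11 → (11,2,3)
replace slot 2: 2·(11+3) − 2 = 26 → (11,26,3)
replace slot 1: 2·(26+3) − 11 = 47 → (47,26,3)
replace slot 2: 2·(47+3) − 26 = 74 → (47,74,3)

47,74,3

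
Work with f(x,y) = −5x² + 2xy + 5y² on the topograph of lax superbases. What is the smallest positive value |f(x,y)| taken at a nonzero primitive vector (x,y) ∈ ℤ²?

river: ρ → (5,8,-2)
river: ρ → (-2,8,5)
river: ρ → (5,2,-5)
river: ρ → (-5,8,2)
river: ρ → (2,8,-5)
river: ρ → (-5,2,5)
closes: descent 0, river 6
min |a| on river = 2

2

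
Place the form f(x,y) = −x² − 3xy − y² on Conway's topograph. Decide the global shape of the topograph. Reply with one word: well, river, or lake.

D = b²−4ac = (-3)² − 4·(-1)·(-1) = 5
D > 0 non-square ⇒ indefinite ⇒ periodic river

river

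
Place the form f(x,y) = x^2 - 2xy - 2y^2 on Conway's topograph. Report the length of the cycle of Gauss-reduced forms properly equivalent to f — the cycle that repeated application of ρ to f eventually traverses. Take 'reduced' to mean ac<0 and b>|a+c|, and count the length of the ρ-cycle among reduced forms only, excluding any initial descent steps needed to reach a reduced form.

D = 12, ⌊√D⌋ = 3
descent: ρ → (-2,2,1)  [lands on river]
river: ρ → (1,2,-2)
ρ-cycle length = 2 (tail of 1 descent step not counted)

2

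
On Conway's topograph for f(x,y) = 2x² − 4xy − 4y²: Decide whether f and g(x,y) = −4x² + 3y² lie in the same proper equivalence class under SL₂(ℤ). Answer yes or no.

D₁ = 48, D₂ = 48
river cycle of f (length 2): (-4, 4, 2), (2, 4, -4)
river cycle of g (length 2): (3, 6, -1), (-1, 6, 3)
cycles differ ⇒ inequivalent

no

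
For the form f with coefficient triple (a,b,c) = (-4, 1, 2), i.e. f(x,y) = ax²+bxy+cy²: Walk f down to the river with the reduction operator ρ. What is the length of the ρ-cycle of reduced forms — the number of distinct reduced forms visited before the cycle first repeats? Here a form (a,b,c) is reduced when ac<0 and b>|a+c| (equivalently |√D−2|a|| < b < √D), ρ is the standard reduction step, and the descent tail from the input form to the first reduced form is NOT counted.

D = 33, ⌊√D⌋ = 5
descent: ρ → (2,3,-3)  [lands on river]
river: ρ → (-3,3,2)
river: ρ → (2,5,-1)
river: ρ → (-1,5,2)
ρ-cycle length = 4 (tail of 1 descent step not counted)

4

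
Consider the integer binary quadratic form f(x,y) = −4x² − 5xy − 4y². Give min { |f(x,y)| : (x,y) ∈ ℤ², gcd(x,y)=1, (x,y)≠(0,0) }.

translate: b→-3 (≡5 mod 8), so (4,5,4)→(4,-3,3)
flip: (4,-3,3)→(3,3,4)
reduced (well bottom): (3,3,4) with a≤c, −a<b≤a
well minimum |f| = |-3| = 3 (negative-definite)

3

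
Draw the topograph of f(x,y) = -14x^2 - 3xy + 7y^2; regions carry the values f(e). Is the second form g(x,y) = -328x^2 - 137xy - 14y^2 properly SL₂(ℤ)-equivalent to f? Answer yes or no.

D₁ = 401, D₂ = 401
river cycle of f (length 10): (7, 17, -4), (-4, 15, 11), (11, 7, -8), (-8, 9, 10), (10, 11, -7), (-7, 17, 4), (4, 15, -11), (-11, 7, 8), (8, 9, -10), (-10, 11, 7)
river cycle of g (length 10): (7, 17, -4), (-4, 15, 11), (11, 7, -8), (-8, 9, 10), (10, 11, -7), (-7, 17, 4), (4, 15, -11), (-11, 7, 8), (8, 9, -10), (-10, 11, 7)
cycles coincide ⇒ equivalent

yes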